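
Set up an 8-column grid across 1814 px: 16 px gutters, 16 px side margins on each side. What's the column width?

Take off 32 px of margins, leaving 1782 px.
8 columns + 7 gutters: 8c + 7·16 = 1782.
8c = 1782 − 112 = 1670, so c = 208.75 px.

208.75 px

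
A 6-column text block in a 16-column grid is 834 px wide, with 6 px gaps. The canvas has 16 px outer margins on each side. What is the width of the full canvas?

2266 px

Subtracting 5 gaps of 6 leaves 804 for 6 columns, so c = 134 px.
Total width: 2·16 + 16·134 + 15·6 = 2266 px.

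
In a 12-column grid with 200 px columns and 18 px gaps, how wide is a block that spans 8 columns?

Span of 8: 8·200 + 7·18 = 1600 + 126 = 1726 px.

1726 px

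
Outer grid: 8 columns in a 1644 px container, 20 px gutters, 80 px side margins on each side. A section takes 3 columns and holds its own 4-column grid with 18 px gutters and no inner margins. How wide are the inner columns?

Subtract both margins: 1644 − 2·80 = 1484 px.
8c + 7·20 = 1484 → 8c = 1344 → c = 168 px.
Span of 3: 3·168 + 2·20 = 504 + 40 = 544 px.
Subtracting 3 gutters of 18 leaves 490 for 4 columns, so d = 122.5 px.

122.5 px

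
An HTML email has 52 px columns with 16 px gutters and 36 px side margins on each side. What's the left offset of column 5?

308 px

Each column+gutter stride is 68 px; 4 of them past the 36 px margin is 36 + 272 = 308 px.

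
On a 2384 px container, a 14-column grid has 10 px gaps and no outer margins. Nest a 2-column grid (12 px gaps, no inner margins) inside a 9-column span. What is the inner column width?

2384 − 13·10 = 2254; ÷14 gives c = 161 px.
9 columns plus 8 gaps: 1449 + 80 = 1529 px.
2 columns + 1 gap: 2d + 1·12 = 1529.
2d = 1529 − 12 = 1517, so d = 758.5 px.

758.5 px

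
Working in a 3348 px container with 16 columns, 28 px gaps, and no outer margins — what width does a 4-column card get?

3348 − 15·28 = 2928; ÷16 gives c = 183 px.
4-column span = 4·183 + 3·28 = 816 px.

816 px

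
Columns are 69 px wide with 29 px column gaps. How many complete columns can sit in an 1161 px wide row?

Each extra column adds 69 + 29 = 98 px.
(1161 + 29) / 98 = 12.14, so 12 columns fit.

12 columns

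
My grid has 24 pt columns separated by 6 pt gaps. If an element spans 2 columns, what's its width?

Span of 2: 2·24 + 1·6 = 48 + 6 = 54 pt.

54 pt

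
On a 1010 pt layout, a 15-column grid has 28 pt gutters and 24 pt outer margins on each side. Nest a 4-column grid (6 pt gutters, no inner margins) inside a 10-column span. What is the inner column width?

153.5 pt

Inside the margins: 1010 − 48 = 962 pt.
962 − 14·28 = 570; ÷15 gives c = 38 pt.
Span of 10: 10·38 + 9·28 = 380 + 252 = 632 pt.
4 columns + 3 gutters: 4d + 3·6 = 632.
4d = 632 − 18 = 614, so d = 153.5 pt.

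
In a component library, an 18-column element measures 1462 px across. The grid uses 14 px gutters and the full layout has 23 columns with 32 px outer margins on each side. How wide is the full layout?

18c + 17·14 = 1462 → 18c = 1224 → c = 68 px.
Total width: 2·32 + 23·68 + 22·14 = 1936 px.

1936 px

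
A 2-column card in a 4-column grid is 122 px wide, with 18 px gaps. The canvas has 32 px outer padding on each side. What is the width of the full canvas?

2c + 1·18 = 122 → 2c = 104 → c = 52 px.
Total width: 2·32 + 4·52 + 3·18 = 326 px.

326 px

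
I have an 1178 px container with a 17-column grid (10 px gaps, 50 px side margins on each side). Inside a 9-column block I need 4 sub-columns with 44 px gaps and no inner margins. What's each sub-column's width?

Subtract both margins: 1178 − 2·50 = 1078 px.
17c + 16·10 = 1078 → 17c = 918 → c = 54 px.
Span of 9: 9·54 + 8·10 = 486 + 80 = 566 px.
566 − 3·44 = 434; ÷4 gives d = 108.5 px.

108.5 px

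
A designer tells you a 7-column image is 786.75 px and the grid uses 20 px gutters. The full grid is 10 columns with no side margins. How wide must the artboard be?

786.75 − 6·20 = 666.75; ÷7 gives c = 95.25 px.
Artboard = 10·95.25 + 9·20 = 952.5 + 180 = 1132.5 px.

1132.5 px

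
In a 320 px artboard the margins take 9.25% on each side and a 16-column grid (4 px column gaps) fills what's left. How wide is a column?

Each margin = 9.25% of 320 = 29.6 px; content = 320 − 2·29.6 = 260.8 px.
16c + 15·4 = 260.8 → 16c = 200.8 → c = 12.55 px.

12.55 px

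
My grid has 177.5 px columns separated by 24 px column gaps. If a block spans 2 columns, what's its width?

379 px

2-column span = 2·177.5 + 1·24 = 379 px.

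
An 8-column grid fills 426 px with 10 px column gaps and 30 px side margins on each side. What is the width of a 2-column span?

Inside the margins: 426 − 60 = 366 px.
366 − 7·10 = 296; ÷8 gives c = 37 px.
Span of 2: 2·37 + 1·10 = 74 + 10 = 84 px.

84 px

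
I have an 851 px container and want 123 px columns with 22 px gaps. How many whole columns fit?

6 columns

6 columns: 6·123 + 5·22 = 848 px ≤ 851.
7 columns: 993 px > 851. So 6.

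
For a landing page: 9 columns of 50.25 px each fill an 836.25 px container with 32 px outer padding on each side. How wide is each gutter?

40 px

Subtract both margins: 836.25 − 2·32 = 772.25 px.
9·50.25 + 8g = 772.25 → 8g = 320 → g = 40 px.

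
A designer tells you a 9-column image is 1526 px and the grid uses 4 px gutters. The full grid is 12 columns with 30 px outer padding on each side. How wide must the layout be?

2096 px

1526 − 8·4 = 1494; ÷9 gives c = 166 px.
Adding margins, columns and gutters: 60 + 1992 + 44 = 2096 px.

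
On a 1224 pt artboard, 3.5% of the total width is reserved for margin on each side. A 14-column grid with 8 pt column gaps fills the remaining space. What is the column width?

73.88 pt

Each margin = 3.5% of 1224 = 42.84 pt; content = 1224 − 2·42.84 = 1138.32 pt.
14 columns + 13 column gaps: 14c + 13·8 = 1138.32.
14c = 1138.32 − 104 = 1034.32, so c = 73.88 pt.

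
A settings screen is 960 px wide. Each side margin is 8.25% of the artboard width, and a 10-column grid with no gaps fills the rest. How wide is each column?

80.16 px

960 × (1 − 2·8.25%) = 960 × 83.5% = 801.6 px for the columns.
801.6 / 10 = 80.16 px per column.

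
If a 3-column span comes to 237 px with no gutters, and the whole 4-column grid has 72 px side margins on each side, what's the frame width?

460 px

3c = 237 → c = 79 px.
Frame = 2·72 + 4·79 = 144 + 316 = 460 px.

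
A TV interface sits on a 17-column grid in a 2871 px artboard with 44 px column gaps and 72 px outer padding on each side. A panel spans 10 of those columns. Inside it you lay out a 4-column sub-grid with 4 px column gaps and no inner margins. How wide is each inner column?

Take off 144 px of margins, leaving 2727 px.
17c + 16·44 = 2727 → 17c = 2023 → c = 119 px.
10 columns plus 9 column gaps: 1190 + 396 = 1586 px.
4d + 3·4 = 1586 → 4d = 1574 → d = 393.5 px.

393.5 px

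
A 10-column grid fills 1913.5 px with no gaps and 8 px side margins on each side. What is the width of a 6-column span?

Content width = 1913.5 − 2·8 = 1897.5 px.
10c = 1897.5 → c = 189.75 px.
6-column span = 6·189.75 = 1138.5 px.

1138.5 px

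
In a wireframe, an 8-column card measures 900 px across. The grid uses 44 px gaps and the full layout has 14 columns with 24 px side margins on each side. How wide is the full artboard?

Subtracting 7 gaps of 44 leaves 592 for 8 columns, so c = 74 px.
Artboard = 2·24 + 14·74 + 13·44 = 48 + 1036 + 572 = 1656 px.

1656 px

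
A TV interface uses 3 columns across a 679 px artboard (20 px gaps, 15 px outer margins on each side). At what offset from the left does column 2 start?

Take off 30 px of margins, leaving 649 px.
3c + 2·20 = 649 → 3c = 609 → c = 203 px.
Before column 2: the margin + 1 column + 1 gap.
Offset = 15 + 1·(203 + 20) = 15 + 223 = 238 px.

238 px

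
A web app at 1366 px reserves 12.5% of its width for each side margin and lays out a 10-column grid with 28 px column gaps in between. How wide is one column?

Each margin = 12.5% of 1366 = 170.75 px; content = 1366 − 2·170.75 = 1024.5 px.
Subtracting 9 column gaps of 28 leaves 772.5 for 10 columns, so c = 77.25 px.

77.25 px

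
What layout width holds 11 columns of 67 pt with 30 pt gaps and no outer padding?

Total width: 11·67 + 10·30 = 1037 pt.

1037 pt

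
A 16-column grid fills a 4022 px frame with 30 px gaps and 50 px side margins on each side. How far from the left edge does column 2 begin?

Take off 100 px of margins, leaving 3922 px.
16 columns + 15 gaps: 16c + 15·30 = 3922.
16c = 3922 − 450 = 3472, so c = 217 px.
Each column+gutter stride is 247 px; 1 of them past the 50 px margin is 50 + 247 = 297 px.

297 px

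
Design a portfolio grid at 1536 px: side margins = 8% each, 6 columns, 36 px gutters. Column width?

1536 × (1 − 2·8%) = 1536 × 84% = 1290.24 px for the columns.
6c + 5·36 = 1290.24 → 6c = 1110.24 → c = 185.04 px.

185.04 px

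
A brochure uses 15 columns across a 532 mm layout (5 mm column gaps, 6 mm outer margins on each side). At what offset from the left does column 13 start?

Subtract both margins: 532 − 2·6 = 520 mm.
Subtracting 14 column gaps of 5 leaves 450 for 15 columns, so c = 30 mm.
Column 13 starts at margin + 12·(column + gutter) = 6 + 12·35 = 426 mm.

426 mm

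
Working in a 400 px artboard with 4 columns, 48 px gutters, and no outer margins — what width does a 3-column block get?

4 columns + 3 gutters: 4c + 3·48 = 400.
4c = 400 − 144 = 256, so c = 64 px.
3 columns plus 2 gutters: 192 + 96 = 288 px.

288 px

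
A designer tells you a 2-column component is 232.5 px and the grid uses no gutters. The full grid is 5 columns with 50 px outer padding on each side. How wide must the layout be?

681.25 px

2c = 232.5 → c = 116.25 px.
Total width: 2·50 + 5·116.25 = 681.25 px.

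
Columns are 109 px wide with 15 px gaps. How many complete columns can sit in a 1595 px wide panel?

Each extra column adds 109 + 15 = 124 px.
(1595 + 15) / 124 = 12.98, so 12 columns fit.

12 columns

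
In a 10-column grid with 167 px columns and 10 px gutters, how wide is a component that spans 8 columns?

8-column span = 8·167 + 7·10 = 1406 px.

1406 px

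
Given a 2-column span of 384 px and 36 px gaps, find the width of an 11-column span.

384 − 1·36 = 348; ÷2 gives c = 174 px.
11 columns plus 10 gaps: 1914 + 360 = 2274 px.

2274 px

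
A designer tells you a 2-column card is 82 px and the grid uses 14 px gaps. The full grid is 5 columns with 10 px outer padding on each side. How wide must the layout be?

82 − 1·14 = 68; ÷2 gives c = 34 px.
Adding margins, columns and gutters: 20 + 170 + 56 = 246 px.

246 px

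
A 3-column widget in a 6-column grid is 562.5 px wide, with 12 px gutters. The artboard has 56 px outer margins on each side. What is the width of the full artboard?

1249 px

3c + 2·12 = 562.5 → 3c = 538.5 → c = 179.5 px.
Total width: 2·56 + 6·179.5 + 5·12 = 1249 px.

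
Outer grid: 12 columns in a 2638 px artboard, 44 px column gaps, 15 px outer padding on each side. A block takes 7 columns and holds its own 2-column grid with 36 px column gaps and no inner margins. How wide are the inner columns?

Take off 30 px of margins, leaving 2608 px.
2608 − 11·44 = 2124; ÷12 gives c = 177 px.
7-column span = 7·177 + 6·44 = 1503 px.
1503 − 1·36 = 1467; ÷2 gives d = 733.5 px.

733.5 px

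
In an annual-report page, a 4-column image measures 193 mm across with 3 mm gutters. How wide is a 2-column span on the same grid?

95 mm

4 columns + 3 gutters: 4c + 3·3 = 193.
4c = 193 − 9 = 184, so c = 46 mm.
2 columns plus 1 gutter: 92 + 3 = 95 mm.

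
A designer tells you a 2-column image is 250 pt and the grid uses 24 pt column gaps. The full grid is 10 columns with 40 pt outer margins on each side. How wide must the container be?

Subtracting 1 column gap of 24 leaves 226 for 2 columns, so c = 113 pt.
Adding margins, columns and gutters: 80 + 1130 + 216 = 1426 pt.

1426 pt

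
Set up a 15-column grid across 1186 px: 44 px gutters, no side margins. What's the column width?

Subtracting 14 gutters of 44 leaves 570 for 15 columns, so c = 38 px.

38 px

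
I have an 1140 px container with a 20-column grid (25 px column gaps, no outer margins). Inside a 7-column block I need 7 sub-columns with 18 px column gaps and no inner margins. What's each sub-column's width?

39.25 px

20c + 19·25 = 1140 → 20c = 665 → c = 33.25 px.
Span of 7: 7·33.25 + 6·25 = 232.75 + 150 = 382.75 px.
7d + 6·18 = 382.75 → 7d = 274.75 → d = 39.25 px.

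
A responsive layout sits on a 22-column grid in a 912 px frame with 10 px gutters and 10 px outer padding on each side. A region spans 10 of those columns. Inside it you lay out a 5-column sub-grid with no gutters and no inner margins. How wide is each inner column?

80 px

Inside the margins: 912 − 20 = 892 px.
Subtracting 21 gutters of 10 leaves 682 for 22 columns, so c = 31 px.
Span of 10: 10·31 + 9·10 = 310 + 90 = 400 px.
5d = 400 → d = 80 px.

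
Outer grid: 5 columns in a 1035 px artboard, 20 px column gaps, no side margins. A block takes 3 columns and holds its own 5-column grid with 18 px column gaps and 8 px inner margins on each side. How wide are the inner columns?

1035 − 4·20 = 955; ÷5 gives c = 191 px.
Span of 3: 3·191 + 2·20 = 573 + 40 = 613 px.
Inner content = 613 − 2·8 = 597 px.
5d + 4·18 = 597 → 5d = 525 → d = 105 px.

105 px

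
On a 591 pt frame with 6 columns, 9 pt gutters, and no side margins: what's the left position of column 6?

500 pt

Subtracting 5 gutters of 9 leaves 546 for 6 columns, so c = 91 pt.
Each column+gutter stride is 100 pt; with no margin, 5 of them is 500 pt.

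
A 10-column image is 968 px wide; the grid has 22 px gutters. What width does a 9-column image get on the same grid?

869 px

10c + 9·22 = 968 → 10c = 770 → c = 77 px.
9-column span = 9·77 + 8·22 = 869 px.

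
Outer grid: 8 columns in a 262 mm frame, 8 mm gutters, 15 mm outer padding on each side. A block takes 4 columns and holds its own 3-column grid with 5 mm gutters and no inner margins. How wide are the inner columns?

34 mm

Take off 30 mm of margins, leaving 232 mm.
232 − 7·8 = 176; ÷8 gives c = 22 mm.
Span of 4: 4·22 + 3·8 = 88 + 24 = 112 mm.
Subtracting 2 gutters of 5 leaves 102 for 3 columns, so d = 34 mm.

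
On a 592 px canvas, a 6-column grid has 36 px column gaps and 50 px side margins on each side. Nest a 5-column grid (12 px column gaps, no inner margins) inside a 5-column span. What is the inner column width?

71.2 px

Inside the margins: 592 − 100 = 492 px.
Subtracting 5 column gaps of 36 leaves 312 for 6 columns, so c = 52 px.
5 columns plus 4 column gaps: 260 + 144 = 404 px.
5 columns + 4 column gaps: 5d + 4·12 = 404.
5d = 404 − 48 = 356, so d = 71.2 px.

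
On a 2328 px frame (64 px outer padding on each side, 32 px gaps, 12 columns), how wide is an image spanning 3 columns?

Take off 128 px of margins, leaving 2200 px.
12c + 11·32 = 2200 → 12c = 1848 → c = 154 px.
Span of 3: 3·154 + 2·32 = 462 + 64 = 526 px.

526 px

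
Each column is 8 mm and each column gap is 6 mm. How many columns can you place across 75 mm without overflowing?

5 columns

k columns need k·8 + (k−1)·6 = k·14 − 6.
k·14 − 6 ≤ 75 → k ≤ 81 / 14 ≈ 5.79, so k = 5.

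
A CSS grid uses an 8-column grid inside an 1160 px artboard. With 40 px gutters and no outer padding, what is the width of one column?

Subtracting 7 gutters of 40 leaves 880 for 8 columns, so c = 110 px.

110 px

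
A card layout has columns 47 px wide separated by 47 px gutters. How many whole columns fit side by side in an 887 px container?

9 columns

Each extra column adds 47 + 47 = 94 px.
(887 + 47) / 94 = 9.94, so 9 columns fit.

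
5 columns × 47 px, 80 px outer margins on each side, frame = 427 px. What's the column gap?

Content width = 427 − 2·80 = 267 px.
Columns use 235 px, leaving 32 px across 4 column gaps = 8 px each.

8 px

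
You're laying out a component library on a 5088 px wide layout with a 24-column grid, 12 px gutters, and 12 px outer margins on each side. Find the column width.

Inside the margins: 5088 − 24 = 5064 px.
24c + 23·12 = 5064 → 24c = 4788 → c = 199.5 px.

199.5 px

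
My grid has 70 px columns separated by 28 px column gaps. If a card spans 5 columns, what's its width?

462 px

5-column span = 5·70 + 4·28 = 462 px.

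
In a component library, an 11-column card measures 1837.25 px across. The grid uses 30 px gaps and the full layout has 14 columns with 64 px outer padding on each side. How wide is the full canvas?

1837.25 − 10·30 = 1537.25; ÷11 gives c = 139.75 px.
Adding margins, columns and gutters: 128 + 1956.5 + 390 = 2474.5 px.

2474.5 px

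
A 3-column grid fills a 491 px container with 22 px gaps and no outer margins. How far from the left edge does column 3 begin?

342 px

Subtracting 2 gaps of 22 leaves 447 for 3 columns, so c = 149 px.
Each column+gutter stride is 171 px; with no margin, 2 of them is 342 px.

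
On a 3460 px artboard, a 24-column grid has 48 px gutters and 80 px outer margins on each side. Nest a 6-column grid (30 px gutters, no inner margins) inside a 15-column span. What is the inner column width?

Inside the margins: 3460 − 160 = 3300 px.
24c + 23·48 = 3300 → 24c = 2196 → c = 91.5 px.
15 columns plus 14 gutters: 1372.5 + 672 = 2044.5 px.
6d + 5·30 = 2044.5 → 6d = 1894.5 → d = 315.75 px.

315.75 px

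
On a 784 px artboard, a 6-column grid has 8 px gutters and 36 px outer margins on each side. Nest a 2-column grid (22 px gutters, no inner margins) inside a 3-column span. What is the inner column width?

165 px

Inside the margins: 784 − 72 = 712 px.
Subtracting 5 gutters of 8 leaves 672 for 6 columns, so c = 112 px.
3 columns plus 2 gutters: 336 + 16 = 352 px.
352 − 1·22 = 330; ÷2 gives d = 165 px.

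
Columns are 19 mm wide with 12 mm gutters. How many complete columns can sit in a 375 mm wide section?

k columns need k·19 + (k−1)·12 = k·31 − 12.
k·31 − 12 ≤ 375 → k ≤ 387 / 31 ≈ 12.48, so k = 12.

12 columns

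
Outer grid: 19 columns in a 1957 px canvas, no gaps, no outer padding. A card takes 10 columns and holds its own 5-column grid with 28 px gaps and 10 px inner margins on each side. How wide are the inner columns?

1957 / 19 = 103 px per column.
With no gaps, 10 columns span 10·103 = 1030 px.
Inner content = 1030 − 2·10 = 1010 px.
5d + 4·28 = 1010 → 5d = 898 → d = 179.6 px.

179.6 px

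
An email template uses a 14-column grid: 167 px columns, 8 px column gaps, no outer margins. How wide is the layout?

2442 px

Summing: 2338 + 104 = 2442 px.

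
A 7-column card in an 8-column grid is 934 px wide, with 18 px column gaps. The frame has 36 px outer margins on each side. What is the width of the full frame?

1142 px

7c + 6·18 = 934 → 7c = 826 → c = 118 px.
Frame = 2·36 + 8·118 + 7·18 = 72 + 944 + 126 = 1142 px.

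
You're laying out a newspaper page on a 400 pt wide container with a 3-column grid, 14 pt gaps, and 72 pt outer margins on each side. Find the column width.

76 pt

Subtract both margins: 400 − 2·72 = 256 pt.
Subtracting 2 gaps of 14 leaves 228 for 3 columns, so c = 76 pt.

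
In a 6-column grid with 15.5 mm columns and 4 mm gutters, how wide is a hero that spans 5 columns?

5-column span = 5·15.5 + 4·4 = 93.5 mm.

93.5 mm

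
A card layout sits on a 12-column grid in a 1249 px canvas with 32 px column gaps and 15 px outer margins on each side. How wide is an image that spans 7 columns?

Content width = 1249 − 2·15 = 1219 px.
1219 − 11·32 = 867; ÷12 gives c = 72.25 px.
7-column span = 7·72.25 + 6·32 = 697.75 px.

697.75 px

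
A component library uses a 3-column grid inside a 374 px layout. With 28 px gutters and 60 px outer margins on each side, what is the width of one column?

66 px

Subtract both margins: 374 − 2·60 = 254 px.
3 columns + 2 gutters: 3c + 2·28 = 254.
3c = 254 − 56 = 198, so c = 66 px.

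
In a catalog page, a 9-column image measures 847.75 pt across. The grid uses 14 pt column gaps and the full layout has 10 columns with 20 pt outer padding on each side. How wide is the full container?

9 columns + 8 column gaps: 9c + 8·14 = 847.75.
9c = 847.75 − 112 = 735.75, so c = 81.75 pt.
Adding margins, columns and gutters: 40 + 817.5 + 126 = 983.5 pt.

983.5 pt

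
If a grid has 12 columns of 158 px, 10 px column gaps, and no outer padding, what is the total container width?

2006 px

Container = 12·158 + 11·10 = 1896 + 110 = 2006 px.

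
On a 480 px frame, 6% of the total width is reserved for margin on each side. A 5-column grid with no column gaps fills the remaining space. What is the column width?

480 × (1 − 2·6%) = 480 × 88% = 422.4 px for the columns.
5c = 422.4 → c = 84.48 px.

84.48 px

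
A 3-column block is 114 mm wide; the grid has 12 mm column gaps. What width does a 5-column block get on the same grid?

3 columns + 2 column gaps: 3c + 2·12 = 114.
3c = 114 − 24 = 90, so c = 30 mm.
5 columns plus 4 column gaps: 150 + 48 = 198 mm.

198 mm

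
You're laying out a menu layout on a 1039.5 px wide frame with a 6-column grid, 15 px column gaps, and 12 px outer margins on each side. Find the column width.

Inside the margins: 1039.5 − 24 = 1015.5 px.
6c + 5·15 = 1015.5 → 6c = 940.5 → c = 156.75 px.

156.75 px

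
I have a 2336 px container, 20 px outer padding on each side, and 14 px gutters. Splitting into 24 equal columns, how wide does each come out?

82.25 px

Subtract both margins: 2336 − 2·20 = 2296 px.
2296 − 23·14 = 1974; ÷24 gives c = 82.25 px.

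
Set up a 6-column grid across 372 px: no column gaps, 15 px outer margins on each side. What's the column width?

Inside the margins: 372 − 30 = 342 px.
342 / 6 = 57 px per column.

57 px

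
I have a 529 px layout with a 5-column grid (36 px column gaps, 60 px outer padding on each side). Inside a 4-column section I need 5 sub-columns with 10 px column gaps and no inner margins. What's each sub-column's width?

Inside the margins: 529 − 120 = 409 px.
Subtracting 4 column gaps of 36 leaves 265 for 5 columns, so c = 53 px.
Span of 4: 4·53 + 3·36 = 212 + 108 = 320 px.
5d + 4·10 = 320 → 5d = 280 → d = 56 px.

56 px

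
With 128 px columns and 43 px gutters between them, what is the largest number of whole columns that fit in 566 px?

3 columns: 3·128 + 2·43 = 470 px ≤ 566.
4 columns: 641 px > 566. So 3.

3 columns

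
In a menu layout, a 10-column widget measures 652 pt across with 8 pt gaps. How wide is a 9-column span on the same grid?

586 pt

Subtracting 9 gaps of 8 leaves 580 for 10 columns, so c = 58 pt.
Span of 9: 9·58 + 8·8 = 522 + 64 = 586 pt.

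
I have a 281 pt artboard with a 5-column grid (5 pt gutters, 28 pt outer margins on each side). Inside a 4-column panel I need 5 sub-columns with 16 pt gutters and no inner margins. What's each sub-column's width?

Take off 56 pt of margins, leaving 225 pt.
5 columns + 4 gutters: 5c + 4·5 = 225.
5c = 225 − 20 = 205, so c = 41 pt.
4-column span = 4·41 + 3·5 = 179 pt.
179 − 4·16 = 115; ÷5 gives d = 23 pt.

23 pt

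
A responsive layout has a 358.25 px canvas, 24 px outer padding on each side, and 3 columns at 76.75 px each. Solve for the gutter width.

Subtract both margins: 358.25 − 2·24 = 310.25 px.
3 columns take 3·76.75 = 230.25 px; remaining 80 splits into 2 gutters.
g = 80 / 2 = 40 px.

40 px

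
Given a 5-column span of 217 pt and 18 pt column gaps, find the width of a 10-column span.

Subtracting 4 column gaps of 18 leaves 145 for 5 columns, so c = 29 pt.
Span of 10: 10·29 + 9·18 = 290 + 162 = 452 pt.

452 pt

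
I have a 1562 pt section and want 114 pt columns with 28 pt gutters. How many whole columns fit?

k columns need k·114 + (k−1)·28 = k·142 − 28.
k·142 − 28 ≤ 1562 → k ≤ 1590 / 142 ≈ 11.20, so k = 11.

11 columns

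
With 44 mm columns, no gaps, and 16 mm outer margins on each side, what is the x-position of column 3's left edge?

Each column+gutter stride is 44 mm; 2 of them past the 16 mm margin is 16 + 88 = 104 mm.

104 mm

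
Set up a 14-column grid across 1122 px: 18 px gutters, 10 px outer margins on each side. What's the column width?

62 px

Inside the margins: 1122 − 20 = 1102 px.
14c + 13·18 = 1102 → 14c = 868 → c = 62 px.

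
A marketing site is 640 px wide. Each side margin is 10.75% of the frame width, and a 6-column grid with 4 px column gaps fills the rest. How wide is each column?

80.4 px

Each margin = 10.75% of 640 = 68.8 px; content = 640 − 2·68.8 = 502.4 px.
502.4 − 5·4 = 482.4; ÷6 gives c = 80.4 px.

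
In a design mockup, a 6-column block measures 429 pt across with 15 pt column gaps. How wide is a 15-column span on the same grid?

1095 pt

6c + 5·15 = 429 → 6c = 354 → c = 59 pt.
15-column span = 15·59 + 14·15 = 1095 pt.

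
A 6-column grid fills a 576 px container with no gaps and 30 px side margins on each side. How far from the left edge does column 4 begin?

288 px

Inside the margins: 576 − 60 = 516 px.
With no gaps, each column is 516/6 = 86 px.
Column 4 starts at margin + 3·(column + gutter) = 30 + 3·86 = 288 px.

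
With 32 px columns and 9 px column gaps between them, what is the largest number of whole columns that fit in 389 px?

9 columns

Each extra column adds 32 + 9 = 41 px.
(389 + 9) / 41 = 9.71, so 9 columns fit.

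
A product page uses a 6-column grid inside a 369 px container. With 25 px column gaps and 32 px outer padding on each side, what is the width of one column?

30 px

Take off 64 px of margins, leaving 305 px.
Subtracting 5 column gaps of 25 leaves 180 for 6 columns, so c = 30 px.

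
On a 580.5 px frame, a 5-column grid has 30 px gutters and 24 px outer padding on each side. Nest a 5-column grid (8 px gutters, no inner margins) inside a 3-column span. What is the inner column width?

55.1 px

Subtract both margins: 580.5 − 2·24 = 532.5 px.
5c + 4·30 = 532.5 → 5c = 412.5 → c = 82.5 px.
Span of 3: 3·82.5 + 2·30 = 247.5 + 60 = 307.5 px.
307.5 − 4·8 = 275.5; ÷5 gives d = 55.1 px.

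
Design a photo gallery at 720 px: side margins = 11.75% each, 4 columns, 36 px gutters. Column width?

720 × (1 − 2·11.75%) = 720 × 76.5% = 550.8 px for the columns.
4c + 3·36 = 550.8 → 4c = 442.8 → c = 110.7 px.

110.7 px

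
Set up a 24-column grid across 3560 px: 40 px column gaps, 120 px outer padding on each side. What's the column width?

100 px

Inside the margins: 3560 − 240 = 3320 px.
Subtracting 23 column gaps of 40 leaves 2400 for 24 columns, so c = 100 px.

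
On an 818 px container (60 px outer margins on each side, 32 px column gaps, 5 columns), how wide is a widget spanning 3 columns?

Subtract both margins: 818 − 2·60 = 698 px.
5 columns + 4 column gaps: 5c + 4·32 = 698.
5c = 698 − 128 = 570, so c = 114 px.
Span of 3: 3·114 + 2·32 = 342 + 64 = 406 px.

406 px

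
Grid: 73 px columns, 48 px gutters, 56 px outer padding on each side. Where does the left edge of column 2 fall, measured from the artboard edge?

177 px

Column 2 starts at margin + 1·(column + gutter) = 56 + 1·121 = 177 px.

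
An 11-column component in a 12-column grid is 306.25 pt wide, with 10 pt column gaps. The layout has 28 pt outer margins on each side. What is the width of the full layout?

306.25 − 10·10 = 206.25; ÷11 gives c = 18.75 pt.
Layout = 2·28 + 12·18.75 + 11·10 = 56 + 225 + 110 = 391 pt.

391 pt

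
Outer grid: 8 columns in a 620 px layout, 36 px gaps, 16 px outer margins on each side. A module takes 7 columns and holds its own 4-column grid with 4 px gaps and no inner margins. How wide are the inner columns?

Subtract both margins: 620 − 2·16 = 588 px.
588 − 7·36 = 336; ÷8 gives c = 42 px.
Span of 7: 7·42 + 6·36 = 294 + 216 = 510 px.
510 − 3·4 = 498; ÷4 gives d = 124.5 px.

124.5 px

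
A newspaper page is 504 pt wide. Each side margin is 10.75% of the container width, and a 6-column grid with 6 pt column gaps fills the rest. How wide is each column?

60.94 pt

Each margin = 10.75% of 504 = 54.18 pt; content = 504 − 2·54.18 = 395.64 pt.
Subtracting 5 column gaps of 6 leaves 365.64 for 6 columns, so c = 60.94 pt.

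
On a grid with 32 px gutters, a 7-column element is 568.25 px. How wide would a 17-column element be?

Subtracting 6 gutters of 32 leaves 376.25 for 7 columns, so c = 53.75 px.
Span of 17: 17·53.75 + 16·32 = 913.75 + 512 = 1425.75 px.

1425.75 px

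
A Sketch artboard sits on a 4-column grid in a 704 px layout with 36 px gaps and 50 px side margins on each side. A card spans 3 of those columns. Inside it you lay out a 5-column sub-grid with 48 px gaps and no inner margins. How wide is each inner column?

Inside the margins: 704 − 100 = 604 px.
604 − 3·36 = 496; ÷4 gives c = 124 px.
3 columns plus 2 gaps: 372 + 72 = 444 px.
Subtracting 4 gaps of 48 leaves 252 for 5 columns, so d = 50.4 px.

50.4 px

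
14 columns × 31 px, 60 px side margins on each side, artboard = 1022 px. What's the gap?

36 px

Inside the margins: 1022 − 120 = 902 px.
14 columns take 14·31 = 434 px; remaining 468 splits into 13 gaps.
g = 468 / 13 = 36 px.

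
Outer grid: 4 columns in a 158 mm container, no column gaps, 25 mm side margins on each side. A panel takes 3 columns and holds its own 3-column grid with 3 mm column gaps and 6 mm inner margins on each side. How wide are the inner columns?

Inside the margins: 158 − 50 = 108 mm.
108 / 4 = 27 mm per column.
With no column gaps, 3 columns span 3·27 = 81 mm.
Inner content = 81 − 2·6 = 69 mm.
Subtracting 2 column gaps of 3 leaves 63 for 3 columns, so d = 21 mm.

21 mm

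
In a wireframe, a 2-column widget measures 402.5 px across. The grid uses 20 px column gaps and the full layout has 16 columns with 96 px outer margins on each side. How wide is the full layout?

3552 px

Subtracting 1 column gap of 20 leaves 382.5 for 2 columns, so c = 191.25 px.
Total width: 2·96 + 16·191.25 + 15·20 = 3552 px.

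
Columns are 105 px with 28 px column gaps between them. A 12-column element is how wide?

1568 px

12 columns plus 11 column gaps: 1260 + 308 = 1568 px.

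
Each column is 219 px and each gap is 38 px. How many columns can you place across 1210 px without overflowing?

4 columns

k columns need k·219 + (k−1)·38 = k·257 − 38.
k·257 − 38 ≤ 1210 → k ≤ 1248 / 257 ≈ 4.86, so k = 4.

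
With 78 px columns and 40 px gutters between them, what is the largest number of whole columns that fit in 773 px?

6 columns

6 columns: 6·78 + 5·40 = 668 px ≤ 773.
7 columns: 786 px > 773. So 6.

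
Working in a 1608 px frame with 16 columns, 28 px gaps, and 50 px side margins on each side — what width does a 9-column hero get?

836 px

Subtract both margins: 1608 − 2·50 = 1508 px.
16c + 15·28 = 1508 → 16c = 1088 → c = 68 px.
9 columns plus 8 gaps: 612 + 224 = 836 px.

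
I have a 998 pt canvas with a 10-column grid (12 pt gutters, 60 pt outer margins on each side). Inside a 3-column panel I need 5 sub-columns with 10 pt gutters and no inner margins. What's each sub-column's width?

43 pt

Subtract both margins: 998 − 2·60 = 878 pt.
Subtracting 9 gutters of 12 leaves 770 for 10 columns, so c = 77 pt.
Span of 3: 3·77 + 2·12 = 231 + 24 = 255 pt.
5d + 4·10 = 255 → 5d = 215 → d = 43 pt.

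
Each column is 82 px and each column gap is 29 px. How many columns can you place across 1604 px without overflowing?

14 columns

k columns need k·82 + (k−1)·29 = k·111 − 29.
k·111 − 29 ≤ 1604 → k ≤ 1633 / 111 ≈ 14.71, so k = 14.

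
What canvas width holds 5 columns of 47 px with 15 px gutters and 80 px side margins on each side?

455 px

Canvas = 2·80 + 5·47 + 4·15 = 160 + 235 + 60 = 455 px.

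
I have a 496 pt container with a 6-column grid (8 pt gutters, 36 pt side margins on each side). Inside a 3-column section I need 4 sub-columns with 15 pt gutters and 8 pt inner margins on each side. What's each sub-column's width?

Outer content = 496 − 2·36 = 424 pt.
6c + 5·8 = 424 → 6c = 384 → c = 64 pt.
3-column span = 3·64 + 2·8 = 208 pt.
Inner content = 208 − 2·8 = 192 pt.
4d + 3·15 = 192 → 4d = 147 → d = 36.75 pt.

36.75 pt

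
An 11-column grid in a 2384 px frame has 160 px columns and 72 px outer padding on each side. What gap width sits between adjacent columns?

48 px

Inside the margins: 2384 − 144 = 2240 px.
Columns use 1760 px, leaving 480 px across 10 gaps = 48 px each.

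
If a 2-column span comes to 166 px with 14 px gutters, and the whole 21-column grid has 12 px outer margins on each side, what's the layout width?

166 − 1·14 = 152; ÷2 gives c = 76 px.
Total width: 2·12 + 21·76 + 20·14 = 1900 px.

1900 px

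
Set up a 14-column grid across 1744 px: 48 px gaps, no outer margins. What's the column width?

80 px

14c + 13·48 = 1744 → 14c = 1120 → c = 80 px.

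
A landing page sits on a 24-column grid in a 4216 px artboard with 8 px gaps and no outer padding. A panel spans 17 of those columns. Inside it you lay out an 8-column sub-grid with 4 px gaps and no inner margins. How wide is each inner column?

24 columns + 23 gaps: 24c + 23·8 = 4216.
24c = 4216 − 184 = 4032, so c = 168 px.
Span of 17: 17·168 + 16·8 = 2856 + 128 = 2984 px.
Subtracting 7 gaps of 4 leaves 2956 for 8 columns, so d = 369.5 px.

369.5 px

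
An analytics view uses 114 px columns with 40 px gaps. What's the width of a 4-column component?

Span of 4: 4·114 + 3·40 = 456 + 120 = 576 px.

576 px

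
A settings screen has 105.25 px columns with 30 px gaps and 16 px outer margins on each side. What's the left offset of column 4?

421.75 px

Before column 4: the margin + 3 columns + 3 gaps.
Offset = 16 + 3·(105.25 + 30) = 16 + 405.75 = 421.75 px.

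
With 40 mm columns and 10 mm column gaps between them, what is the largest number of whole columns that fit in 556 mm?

11 columns: 11·40 + 10·10 = 540 mm ≤ 556.
12 columns: 590 mm > 556. So 11.

11 columns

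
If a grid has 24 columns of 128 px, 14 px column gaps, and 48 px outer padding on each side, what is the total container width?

Adding margins, columns and gutters: 96 + 3072 + 322 = 3490 px.

3490 px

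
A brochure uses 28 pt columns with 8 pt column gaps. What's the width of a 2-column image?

64 pt

2-column span = 2·28 + 1·8 = 64 pt.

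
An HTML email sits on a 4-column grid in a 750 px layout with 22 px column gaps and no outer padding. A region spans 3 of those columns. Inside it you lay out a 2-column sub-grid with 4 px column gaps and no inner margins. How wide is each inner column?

4 columns + 3 column gaps: 4c + 3·22 = 750.
4c = 750 − 66 = 684, so c = 171 px.
Span of 3: 3·171 + 2·22 = 513 + 44 = 557 px.
557 − 1·4 = 553; ÷2 gives d = 276.5 px.

276.5 px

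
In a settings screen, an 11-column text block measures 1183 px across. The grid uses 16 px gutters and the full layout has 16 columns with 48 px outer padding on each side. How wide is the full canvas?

1183 − 10·16 = 1023; ÷11 gives c = 93 px.
Canvas = 2·48 + 16·93 + 15·16 = 96 + 1488 + 240 = 1824 px.

1824 px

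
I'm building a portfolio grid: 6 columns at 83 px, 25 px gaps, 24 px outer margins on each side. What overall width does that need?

Total width: 2·24 + 6·83 + 5·25 = 671 px.

671 px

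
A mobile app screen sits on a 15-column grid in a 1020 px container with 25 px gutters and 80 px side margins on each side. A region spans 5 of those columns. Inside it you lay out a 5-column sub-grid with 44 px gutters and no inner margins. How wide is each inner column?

18.8 px

Take off 160 px of margins, leaving 860 px.
15c + 14·25 = 860 → 15c = 510 → c = 34 px.
5-column span = 5·34 + 4·25 = 270 px.
270 − 4·44 = 94; ÷5 gives d = 18.8 px.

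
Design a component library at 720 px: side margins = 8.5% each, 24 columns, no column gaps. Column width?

24.9 px

720 × (1 − 2·8.5%) = 720 × 83% = 597.6 px for the columns.
597.6 / 24 = 24.9 px per column.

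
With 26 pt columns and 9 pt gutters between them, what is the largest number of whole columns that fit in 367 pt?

10 columns

k columns need k·26 + (k−1)·9 = k·35 − 9.
k·35 − 9 ≤ 367 → k ≤ 376 / 35 ≈ 10.74, so k = 10.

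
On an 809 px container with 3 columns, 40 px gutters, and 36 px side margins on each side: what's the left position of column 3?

Content = 809 − 2·36 = 737 px.
737 − 2·40 = 657; ÷3 gives c = 219 px.
Before column 3: the margin + 2 columns + 2 gutters.
Offset = 36 + 2·(219 + 40) = 36 + 518 = 554 px.

554 px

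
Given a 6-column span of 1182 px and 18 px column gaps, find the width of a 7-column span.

1182 − 5·18 = 1092; ÷6 gives c = 182 px.
7-column span = 7·182 + 6·18 = 1382 px.

1382 px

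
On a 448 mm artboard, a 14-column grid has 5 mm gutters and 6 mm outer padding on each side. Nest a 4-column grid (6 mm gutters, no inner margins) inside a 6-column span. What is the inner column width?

41.5 mm

Inside the margins: 448 − 12 = 436 mm.
Subtracting 13 gutters of 5 leaves 371 for 14 columns, so c = 26.5 mm.
Span of 6: 6·26.5 + 5·5 = 159 + 25 = 184 mm.
Subtracting 3 gutters of 6 leaves 166 for 4 columns, so d = 41.5 mm.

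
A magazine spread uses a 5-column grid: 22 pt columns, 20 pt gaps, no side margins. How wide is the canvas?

190 pt

Total width: 5·22 + 4·20 = 190 pt.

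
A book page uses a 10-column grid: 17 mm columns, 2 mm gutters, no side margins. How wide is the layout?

Summing: 170 + 18 = 188 mm.

188 mm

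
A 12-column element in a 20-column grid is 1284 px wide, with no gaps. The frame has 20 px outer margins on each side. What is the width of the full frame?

2180 px

1284 / 12 = 107 px per column.
Total width: 2·20 + 20·107 = 2180 px.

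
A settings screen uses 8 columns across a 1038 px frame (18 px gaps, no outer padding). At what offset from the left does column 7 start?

Subtracting 7 gaps of 18 leaves 912 for 8 columns, so c = 114 px.
Before column 7: 6 columns + 6 gaps.
Offset = 6·(114 + 18) = 6·132 = 792 px.

792 px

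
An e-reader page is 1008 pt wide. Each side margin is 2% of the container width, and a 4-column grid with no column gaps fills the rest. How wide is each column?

241.92 pt

Each margin = 2% of 1008 = 20.16 pt; content = 1008 − 2·20.16 = 967.68 pt.
With no column gaps, each column is 967.68/4 = 241.92 pt.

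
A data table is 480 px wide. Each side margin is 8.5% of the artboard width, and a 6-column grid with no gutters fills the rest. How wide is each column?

66.4 px

Margins: 8.5% × 480 = 40.8 px each, so content = 480 − 81.6 = 398.4 px.
6c = 398.4 → c = 66.4 px.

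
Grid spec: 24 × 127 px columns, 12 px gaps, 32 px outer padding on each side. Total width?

3388 px

Artboard = 2·32 + 24·127 + 23·12 = 64 + 3048 + 276 = 3388 px.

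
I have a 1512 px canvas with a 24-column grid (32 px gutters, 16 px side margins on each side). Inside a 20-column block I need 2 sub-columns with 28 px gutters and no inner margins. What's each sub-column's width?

600 px

Inside the margins: 1512 − 32 = 1480 px.
1480 − 23·32 = 744; ÷24 gives c = 31 px.
20-column span = 20·31 + 19·32 = 1228 px.
1228 − 1·28 = 1200; ÷2 gives d = 600 px.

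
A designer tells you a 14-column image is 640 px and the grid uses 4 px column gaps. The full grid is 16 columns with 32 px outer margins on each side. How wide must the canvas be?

14 columns + 13 column gaps: 14c + 13·4 = 640.
14c = 640 − 52 = 588, so c = 42 px.
Adding margins, columns and gutters: 64 + 672 + 60 = 796 px.

796 px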